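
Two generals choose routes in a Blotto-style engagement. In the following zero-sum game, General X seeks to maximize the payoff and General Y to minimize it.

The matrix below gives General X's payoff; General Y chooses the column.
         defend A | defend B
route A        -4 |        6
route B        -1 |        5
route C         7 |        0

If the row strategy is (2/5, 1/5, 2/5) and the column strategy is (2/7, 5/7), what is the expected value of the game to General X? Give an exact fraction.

19/7

Against (2/7, 5/7), each row's expected payoff is route A: 22/7; route B: 23/7; route C: 2.
Taking the (2/5, 1/5, 2/5)-weighted average: (2/5)·(22/7) + (1/5)·(23/7) + (2/5)·(2) = 19/7.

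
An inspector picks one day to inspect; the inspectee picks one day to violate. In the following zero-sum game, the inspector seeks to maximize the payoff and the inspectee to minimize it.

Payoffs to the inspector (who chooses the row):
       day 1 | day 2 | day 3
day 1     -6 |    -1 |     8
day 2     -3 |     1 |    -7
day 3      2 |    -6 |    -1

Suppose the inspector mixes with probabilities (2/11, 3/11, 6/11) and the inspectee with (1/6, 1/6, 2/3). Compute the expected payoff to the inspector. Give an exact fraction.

Against (1/6, 1/6, 2/3), each row's expected payoff is day 1: 25/6; day 2: -5; day 3: -4/3.
Taking the (2/11, 3/11, 6/11)-weighted average: (2/11)·(25/6) + (3/11)·(-5) + (6/11)·(-4/3) = -4/3.

-4/3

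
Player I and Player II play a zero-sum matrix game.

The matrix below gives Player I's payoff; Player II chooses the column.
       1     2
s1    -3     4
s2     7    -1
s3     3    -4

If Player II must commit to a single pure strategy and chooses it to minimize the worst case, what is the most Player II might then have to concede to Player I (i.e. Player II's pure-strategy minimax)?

4

The worst case (largest entry) in each column is 1: 7, 2: 4.
The best (smallest) of these is 4.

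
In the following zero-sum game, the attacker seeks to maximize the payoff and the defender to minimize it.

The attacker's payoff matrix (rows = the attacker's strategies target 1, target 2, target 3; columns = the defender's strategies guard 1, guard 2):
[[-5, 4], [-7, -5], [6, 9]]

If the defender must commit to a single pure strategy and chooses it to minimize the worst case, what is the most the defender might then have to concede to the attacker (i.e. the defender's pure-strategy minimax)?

6

The worst case (largest entry) in each column is guard 1: 6, guard 2: 9.
The best (smallest) of these is 6.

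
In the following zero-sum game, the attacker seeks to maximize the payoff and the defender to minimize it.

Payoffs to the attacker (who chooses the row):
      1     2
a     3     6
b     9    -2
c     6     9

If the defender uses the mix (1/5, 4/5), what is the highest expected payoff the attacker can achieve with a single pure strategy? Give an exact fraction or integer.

a: (3)·(1/5) + (6)·(4/5) = 27/5.
b: (9)·(1/5) + (-2)·(4/5) = 1/5.
c: (6)·(1/5) + (9)·(4/5) = 42/5.
The best pure response is c with expected payoff 42/5.

42/5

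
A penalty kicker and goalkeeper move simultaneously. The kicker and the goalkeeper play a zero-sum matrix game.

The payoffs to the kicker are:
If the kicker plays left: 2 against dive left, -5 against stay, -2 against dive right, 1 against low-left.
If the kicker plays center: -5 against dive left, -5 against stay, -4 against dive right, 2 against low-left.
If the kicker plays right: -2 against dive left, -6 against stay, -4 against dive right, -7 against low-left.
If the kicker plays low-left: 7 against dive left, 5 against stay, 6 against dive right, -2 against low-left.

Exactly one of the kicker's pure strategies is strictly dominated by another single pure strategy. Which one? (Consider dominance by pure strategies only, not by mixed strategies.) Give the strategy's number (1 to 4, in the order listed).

Compare right with left: 2 > -2, -5 > -6, -2 > -4, 1 > -7.
So left strictly dominates right for the kicker; right is strictly dominated.

3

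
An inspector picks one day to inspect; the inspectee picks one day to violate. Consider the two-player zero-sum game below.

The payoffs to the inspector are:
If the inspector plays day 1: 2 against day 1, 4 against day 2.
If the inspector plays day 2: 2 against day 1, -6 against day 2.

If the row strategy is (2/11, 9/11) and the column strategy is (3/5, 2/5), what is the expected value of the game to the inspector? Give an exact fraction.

Against (3/5, 2/5), each row's expected payoff is day 1: 14/5; day 2: -6/5.
Taking the (2/11, 9/11)-weighted average: (2/11)·(14/5) + (9/11)·(-6/5) = -26/55.

-26/55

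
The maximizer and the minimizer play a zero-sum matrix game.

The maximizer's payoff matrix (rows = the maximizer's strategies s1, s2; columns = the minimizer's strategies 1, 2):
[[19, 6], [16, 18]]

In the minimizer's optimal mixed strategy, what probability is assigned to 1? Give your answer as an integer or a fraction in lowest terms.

Row minima are 6 and 16, so the maximizer's maximin is 16; column maxima are 19 and 18, so the minimizer's minimax is 18. These differ, so the equilibrium is in mixed strategies.
Let the minimizer play 1 with probability q. The maximizer is indifferent when 19q + 6(1−q) = 16q + 18(1−q), giving q = 4/5.

4/5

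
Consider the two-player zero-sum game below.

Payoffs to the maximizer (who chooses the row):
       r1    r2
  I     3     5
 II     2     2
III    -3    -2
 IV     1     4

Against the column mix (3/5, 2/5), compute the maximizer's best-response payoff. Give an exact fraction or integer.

19/5

I: (3)·(3/5) + (5)·(2/5) = 19/5.
II: (2)·(3/5) + (2)·(2/5) = 2.
III: (-3)·(3/5) + (-2)·(2/5) = -13/5.
IV: (1)·(3/5) + (4)·(2/5) = 11/5.
The best pure response is I with expected payoff 19/5.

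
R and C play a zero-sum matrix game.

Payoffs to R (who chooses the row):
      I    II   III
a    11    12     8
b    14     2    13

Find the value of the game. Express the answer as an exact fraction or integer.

Column I is strictly dominated by III for C (it gives R more in every row).
The remaining 2×2 game on (a, b) × (II, III) has no saddle point. Let R play a with probability p; indifference gives 12p + 2(1−p) = 8p + 13(1−p), so p = 11/15.
Similarly C's optimal q on II is 1/3, and the value is 12·(1/3) + (8)·(2/3) = 28/3.

28/3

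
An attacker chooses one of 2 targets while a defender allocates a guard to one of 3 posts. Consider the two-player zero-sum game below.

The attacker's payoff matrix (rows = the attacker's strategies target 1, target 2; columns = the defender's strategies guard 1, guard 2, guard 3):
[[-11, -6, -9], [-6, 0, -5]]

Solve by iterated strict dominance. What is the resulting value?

-6

Column guard 2 is strictly dominated by guard 1 for the defender (-11<-6, -6<0); eliminate guard 2.
Row target 1 is strictly dominated by row target 2 (-6>-11, -5>-9); eliminate target 1.
Column guard 3 is strictly dominated by guard 1 for the defender (-6<-5); eliminate guard 3.
Only (target 2, guard 1) remains, with payoff -6.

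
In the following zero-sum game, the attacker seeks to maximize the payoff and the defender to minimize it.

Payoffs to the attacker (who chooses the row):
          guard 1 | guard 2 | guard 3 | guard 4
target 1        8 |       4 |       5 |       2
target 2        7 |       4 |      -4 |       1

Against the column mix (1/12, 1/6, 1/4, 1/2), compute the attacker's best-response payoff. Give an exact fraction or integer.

target 1: (8)·(1/12) + (4)·(1/6) + (5)·(1/4) + (2)·(1/2) = 43/12.
target 2: (7)·(1/12) + (4)·(1/6) + (-4)·(1/4) + (1)·(1/2) = 3/4.
The best pure response is target 1 with expected payoff 43/12.

43/12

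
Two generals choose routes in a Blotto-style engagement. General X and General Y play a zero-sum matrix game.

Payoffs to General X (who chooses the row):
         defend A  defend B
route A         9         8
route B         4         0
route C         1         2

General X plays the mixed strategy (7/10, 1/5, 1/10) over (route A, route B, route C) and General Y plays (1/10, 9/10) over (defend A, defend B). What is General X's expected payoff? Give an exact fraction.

297/50

Against (1/10, 9/10), each row's expected payoff is route A: 81/10; route B: 2/5; route C: 19/10.
Taking the (7/10, 1/5, 1/10)-weighted average: (7/10)·(81/10) + (1/5)·(2/5) + (1/10)·(19/10) = 297/50.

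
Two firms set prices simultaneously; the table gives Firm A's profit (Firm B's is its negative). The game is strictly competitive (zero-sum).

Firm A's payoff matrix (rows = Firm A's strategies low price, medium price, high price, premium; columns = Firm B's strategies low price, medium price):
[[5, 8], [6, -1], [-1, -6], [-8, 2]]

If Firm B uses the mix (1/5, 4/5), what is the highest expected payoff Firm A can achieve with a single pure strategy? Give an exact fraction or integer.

37/5

low price: (5)·(1/5) + (8)·(4/5) = 37/5.
medium price: (6)·(1/5) + (-1)·(4/5) = 2/5.
high price: (-1)·(1/5) + (-6)·(4/5) = -5.
premium: (-8)·(1/5) + (2)·(4/5) = 0.
The best pure response is low price with expected payoff 37/5.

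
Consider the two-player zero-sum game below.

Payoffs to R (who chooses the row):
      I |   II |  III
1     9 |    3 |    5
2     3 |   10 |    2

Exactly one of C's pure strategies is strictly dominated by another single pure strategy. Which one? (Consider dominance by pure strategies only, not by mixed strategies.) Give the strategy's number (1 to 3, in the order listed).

C prefers columns that give R less. Compare I with III: 5 < 9, 2 < 3.
So III strictly dominates I for C; I is strictly dominated.

1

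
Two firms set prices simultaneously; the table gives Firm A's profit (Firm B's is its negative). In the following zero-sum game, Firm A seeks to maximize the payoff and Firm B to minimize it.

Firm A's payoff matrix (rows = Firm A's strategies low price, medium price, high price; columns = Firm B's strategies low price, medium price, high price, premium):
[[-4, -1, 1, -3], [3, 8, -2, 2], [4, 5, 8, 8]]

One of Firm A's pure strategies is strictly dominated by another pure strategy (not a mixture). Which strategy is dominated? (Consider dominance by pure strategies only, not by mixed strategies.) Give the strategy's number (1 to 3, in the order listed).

1

Compare low price with high price: 4 > -4, 5 > -1, 8 > 1, 8 > -3.
So high price strictly dominates low price for Firm A; low price is strictly dominated.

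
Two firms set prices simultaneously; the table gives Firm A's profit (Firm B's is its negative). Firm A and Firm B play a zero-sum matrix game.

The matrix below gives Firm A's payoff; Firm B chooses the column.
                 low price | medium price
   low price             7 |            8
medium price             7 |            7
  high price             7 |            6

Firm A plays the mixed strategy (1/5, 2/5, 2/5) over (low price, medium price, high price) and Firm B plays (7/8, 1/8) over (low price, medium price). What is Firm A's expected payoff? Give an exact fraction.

279/40

Against (7/8, 1/8), each row's expected payoff is low price: 57/8; medium price: 7; high price: 55/8.
Taking the (1/5, 2/5, 2/5)-weighted average: (1/5)·(57/8) + (2/5)·(7) + (2/5)·(55/8) = 279/40.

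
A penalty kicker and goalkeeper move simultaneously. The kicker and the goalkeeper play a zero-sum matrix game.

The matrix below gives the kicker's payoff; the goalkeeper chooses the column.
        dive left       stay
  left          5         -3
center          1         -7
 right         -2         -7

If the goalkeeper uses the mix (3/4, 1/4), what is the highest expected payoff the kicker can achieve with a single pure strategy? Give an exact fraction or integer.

left: (5)·(3/4) + (-3)·(1/4) = 3.
center: (1)·(3/4) + (-7)·(1/4) = -1.
right: (-2)·(3/4) + (-7)·(1/4) = -13/4.
The best pure response is left with expected payoff 3.

3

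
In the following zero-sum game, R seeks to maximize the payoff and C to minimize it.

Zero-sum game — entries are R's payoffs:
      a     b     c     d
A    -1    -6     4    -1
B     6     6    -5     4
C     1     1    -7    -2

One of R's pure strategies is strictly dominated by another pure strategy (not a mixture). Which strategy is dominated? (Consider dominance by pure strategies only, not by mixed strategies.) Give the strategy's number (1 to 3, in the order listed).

3

Compare C with B: 6 > 1, 6 > 1, -5 > -7, 4 > -2.
So B strictly dominates C for R; C is strictly dominated.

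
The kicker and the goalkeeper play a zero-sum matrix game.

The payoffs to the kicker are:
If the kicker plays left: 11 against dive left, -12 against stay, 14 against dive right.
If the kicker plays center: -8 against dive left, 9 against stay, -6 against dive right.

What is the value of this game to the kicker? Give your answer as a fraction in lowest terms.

3/40

Column dive right is strictly dominated by dive left for the goalkeeper (it gives the kicker more in every row).
The remaining 2×2 game on (left, center) × (dive left, stay) has no saddle point. Let the kicker play left with probability p; indifference gives 11p − 8(1−p) = −12p + 9(1−p), so p = 17/40.
Similarly the goalkeeper's optimal q on dive left is 21/40, and the value is 11·(21/40) + (-12)·(19/40) = 3/40.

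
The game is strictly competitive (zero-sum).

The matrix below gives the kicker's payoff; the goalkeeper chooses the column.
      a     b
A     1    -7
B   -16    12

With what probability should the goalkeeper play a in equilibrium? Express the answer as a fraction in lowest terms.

19/36

Row minima are -7 and -16, so the kicker's maximin is -7; column maxima are 1 and 12, so the goalkeeper's minimax is 1. These differ, so the equilibrium is in mixed strategies.
Let the goalkeeper play a with probability q. The kicker is indifferent when q − 7(1−q) = −16q + 12(1−q), giving q = 19/36.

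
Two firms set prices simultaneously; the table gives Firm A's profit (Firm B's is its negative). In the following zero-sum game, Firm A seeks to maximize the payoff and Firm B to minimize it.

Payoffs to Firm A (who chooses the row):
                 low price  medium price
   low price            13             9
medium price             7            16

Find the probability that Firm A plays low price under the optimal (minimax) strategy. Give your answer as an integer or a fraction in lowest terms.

9/13

Row minima are 9 and 7, so Firm A's maximin is 9; column maxima are 13 and 16, so Firm B's minimax is 13. These differ, so the equilibrium is in mixed strategies.
Let Firm A play low price with probability p. Firm B is indifferent when 13p + 7(1−p) = 9p + 16(1−p), giving p = 9/13.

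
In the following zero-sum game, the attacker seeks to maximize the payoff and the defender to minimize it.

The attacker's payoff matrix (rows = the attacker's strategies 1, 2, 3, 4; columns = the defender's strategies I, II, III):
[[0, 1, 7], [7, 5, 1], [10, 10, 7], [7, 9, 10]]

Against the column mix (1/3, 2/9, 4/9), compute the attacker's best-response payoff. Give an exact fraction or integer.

1: (0)·(1/3) + (1)·(2/9) + (7)·(4/9) = 10/3.
2: (7)·(1/3) + (5)·(2/9) + (1)·(4/9) = 35/9.
3: (10)·(1/3) + (10)·(2/9) + (7)·(4/9) = 26/3.
4: (7)·(1/3) + (9)·(2/9) + (10)·(4/9) = 79/9.
The best pure response is 4 with expected payoff 79/9.

79/9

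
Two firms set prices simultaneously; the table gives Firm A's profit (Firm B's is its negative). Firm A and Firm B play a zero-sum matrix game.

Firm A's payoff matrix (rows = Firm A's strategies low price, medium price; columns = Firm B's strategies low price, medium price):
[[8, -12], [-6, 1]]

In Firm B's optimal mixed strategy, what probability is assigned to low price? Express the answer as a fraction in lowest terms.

Row minima are -12 and -6, so Firm A's maximin is -6; column maxima are 8 and 1, so Firm B's minimax is 1. These differ, so the equilibrium is in mixed strategies.
Let Firm B play low price with probability q. Firm A is indifferent when 8q − 12(1−q) = −6q + (1−q), giving q = 13/27.

13/27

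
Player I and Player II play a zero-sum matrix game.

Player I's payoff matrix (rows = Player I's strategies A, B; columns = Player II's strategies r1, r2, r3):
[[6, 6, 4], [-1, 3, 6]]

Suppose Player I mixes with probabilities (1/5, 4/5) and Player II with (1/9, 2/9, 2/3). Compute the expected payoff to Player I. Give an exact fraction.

Against (1/9, 2/9, 2/3), each row's expected payoff is A: 14/3; B: 41/9.
Taking the (1/5, 4/5)-weighted average: (1/5)·(14/3) + (4/5)·(41/9) = 206/45.

206/45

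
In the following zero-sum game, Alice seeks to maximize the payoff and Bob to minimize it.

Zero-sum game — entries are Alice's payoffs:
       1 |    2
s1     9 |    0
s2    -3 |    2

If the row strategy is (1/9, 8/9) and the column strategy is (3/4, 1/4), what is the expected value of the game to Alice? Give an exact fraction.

-29/36

Against (3/4, 1/4), each row's expected payoff is s1: 27/4; s2: -7/4.
Taking the (1/9, 8/9)-weighted average: (1/9)·(27/4) + (8/9)·(-7/4) = -29/36.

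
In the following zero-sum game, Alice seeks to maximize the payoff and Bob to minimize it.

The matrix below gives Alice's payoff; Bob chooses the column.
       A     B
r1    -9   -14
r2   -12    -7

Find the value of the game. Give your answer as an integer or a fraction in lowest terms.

-21/2

Row minima are -14 and -12, so Alice's maximin is -12; column maxima are -9 and -7, so Bob's minimax is -9. These differ, so the equilibrium is in mixed strategies.
Let Alice play r1 with probability p. Bob is indifferent when −9p − 12(1−p) = −14p − 7(1−p), giving p = 1/2.
Let Bob play A with probability q. Alice is indifferent when −9q − 14(1−q) = −12q − 7(1−q), giving q = 7/10.
The value is -9·(7/10) + (-14)·(3/10) = -21/2.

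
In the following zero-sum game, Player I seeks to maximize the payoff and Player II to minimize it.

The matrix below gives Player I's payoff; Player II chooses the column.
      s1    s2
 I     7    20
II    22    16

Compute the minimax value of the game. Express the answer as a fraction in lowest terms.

328/19

Row minima are 7 and 16, so Player I's maximin is 16; column maxima are 22 and 20, so Player II's minimax is 20. These differ, so the equilibrium is in mixed strategies.
Let Player I play I with probability p. Player II is indifferent when 7p + 22(1−p) = 20p + 16(1−p), giving p = 6/19.
Let Player II play s1 with probability q. Player I is indifferent when 7q + 20(1−q) = 22q + 16(1−q), giving q = 4/19.
The value is 7·(4/19) + (20)·(15/19) = 328/19.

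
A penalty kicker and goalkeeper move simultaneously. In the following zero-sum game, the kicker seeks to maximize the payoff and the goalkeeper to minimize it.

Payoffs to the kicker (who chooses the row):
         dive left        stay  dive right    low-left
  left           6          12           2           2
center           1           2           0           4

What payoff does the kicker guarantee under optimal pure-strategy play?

2

Row minima: 2, 0 → the kicker's maximin is 2.
Column maxima: 6, 12, 2, 4 → the goalkeeper's minimax is 2.
They coincide at (left, dive right), so the value is 2.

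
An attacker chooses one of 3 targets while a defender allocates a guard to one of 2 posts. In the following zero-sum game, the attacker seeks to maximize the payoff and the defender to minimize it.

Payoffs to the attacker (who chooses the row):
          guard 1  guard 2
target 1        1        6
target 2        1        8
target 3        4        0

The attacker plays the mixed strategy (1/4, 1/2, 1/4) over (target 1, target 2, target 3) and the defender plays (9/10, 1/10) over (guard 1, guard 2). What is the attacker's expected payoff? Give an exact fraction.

Against (9/10, 1/10), each row's expected payoff is target 1: 3/2; target 2: 17/10; target 3: 18/5.
Taking the (1/4, 1/2, 1/4)-weighted average: (1/4)·(3/2) + (1/2)·(17/10) + (1/4)·(18/5) = 17/8.

17/8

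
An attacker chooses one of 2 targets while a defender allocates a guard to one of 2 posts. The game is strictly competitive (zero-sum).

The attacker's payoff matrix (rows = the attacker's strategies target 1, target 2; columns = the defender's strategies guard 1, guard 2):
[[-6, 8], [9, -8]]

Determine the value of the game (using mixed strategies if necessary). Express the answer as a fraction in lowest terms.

Row minima are -6 and -8, so the attacker's maximin is -6; column maxima are 9 and 8, so the defender's minimax is 8. These differ, so the equilibrium is in mixed strategies.
Let the attacker play target 1 with probability p. The defender is indifferent when −6p + 9(1−p) = 8p − 8(1−p), giving p = 17/31.
Let the defender play guard 1 with probability q. The attacker is indifferent when −6q + 8(1−q) = 9q − 8(1−q), giving q = 16/31.
The value is -6·(16/31) + (8)·(15/31) = 24/31.

24/31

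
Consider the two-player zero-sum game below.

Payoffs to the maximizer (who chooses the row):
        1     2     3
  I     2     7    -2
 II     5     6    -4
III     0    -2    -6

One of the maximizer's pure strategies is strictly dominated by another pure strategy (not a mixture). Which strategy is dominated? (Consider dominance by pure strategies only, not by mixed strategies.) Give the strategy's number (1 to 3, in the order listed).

Compare III with I: 2 > 0, 7 > -2, -2 > -6.
So I strictly dominates III for the maximizer; III is strictly dominated.

3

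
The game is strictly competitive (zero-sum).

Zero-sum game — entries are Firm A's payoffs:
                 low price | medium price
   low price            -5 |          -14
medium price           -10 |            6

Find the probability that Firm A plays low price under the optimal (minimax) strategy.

16/25

Row minima are -14 and -10, so Firm A's maximin is -10; column maxima are -5 and 6, so Firm B's minimax is -5. These differ, so the equilibrium is in mixed strategies.
Let Firm A play low price with probability p. Firm B is indifferent when −5p − 10(1−p) = −14p + 6(1−p), giving p = 16/25.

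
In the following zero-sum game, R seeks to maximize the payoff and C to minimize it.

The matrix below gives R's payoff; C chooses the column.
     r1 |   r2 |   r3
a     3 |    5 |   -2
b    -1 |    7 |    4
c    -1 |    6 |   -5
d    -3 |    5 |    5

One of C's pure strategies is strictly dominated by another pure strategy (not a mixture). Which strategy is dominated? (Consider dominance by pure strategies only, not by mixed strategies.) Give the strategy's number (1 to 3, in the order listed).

C prefers columns that give R less. Compare r2 with r1: 3 < 5, -1 < 7, -1 < 6, -3 < 5.
So r1 strictly dominates r2 for C; r2 is strictly dominated.

2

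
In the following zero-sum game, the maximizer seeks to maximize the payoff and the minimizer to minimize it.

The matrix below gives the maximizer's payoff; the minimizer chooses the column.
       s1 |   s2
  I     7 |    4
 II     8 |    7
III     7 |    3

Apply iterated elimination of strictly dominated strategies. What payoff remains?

7

Row I is strictly dominated by row II (8>7, 7>4); eliminate I.
Row III is strictly dominated by row II (8>7, 7>3); eliminate III.
Column s1 is strictly dominated by s2 for the minimizer (7<8); eliminate s1.
Only (II, s2) remains, with payoff 7.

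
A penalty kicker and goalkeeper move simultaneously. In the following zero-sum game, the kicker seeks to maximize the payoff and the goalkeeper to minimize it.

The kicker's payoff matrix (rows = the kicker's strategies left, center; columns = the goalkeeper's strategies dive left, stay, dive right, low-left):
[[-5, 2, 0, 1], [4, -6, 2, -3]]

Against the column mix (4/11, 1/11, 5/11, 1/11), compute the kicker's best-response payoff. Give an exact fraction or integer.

17/11

left: (-5)·(4/11) + (2)·(1/11) + (0)·(5/11) + (1)·(1/11) = -17/11.
center: (4)·(4/11) + (-6)·(1/11) + (2)·(5/11) + (-3)·(1/11) = 17/11.
The best pure response is center with expected payoff 17/11.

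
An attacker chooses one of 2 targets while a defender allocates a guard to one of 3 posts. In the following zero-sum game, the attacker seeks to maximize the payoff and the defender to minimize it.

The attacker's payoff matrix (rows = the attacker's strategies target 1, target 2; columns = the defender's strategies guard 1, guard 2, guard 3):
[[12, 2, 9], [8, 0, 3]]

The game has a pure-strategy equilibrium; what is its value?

2

Row minima: 2, 0 → the attacker's maximin is 2.
Column maxima: 12, 2, 9 → the defender's minimax is 2.
They coincide at (target 1, guard 2), so the value is 2.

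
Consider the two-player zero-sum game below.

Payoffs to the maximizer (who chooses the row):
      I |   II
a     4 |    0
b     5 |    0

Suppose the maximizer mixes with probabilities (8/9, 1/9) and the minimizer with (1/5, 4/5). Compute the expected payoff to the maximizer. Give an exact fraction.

37/45

Against (1/5, 4/5), each row's expected payoff is a: 4/5; b: 1.
Taking the (8/9, 1/9)-weighted average: (8/9)·(4/5) + (1/9)·(1) = 37/45.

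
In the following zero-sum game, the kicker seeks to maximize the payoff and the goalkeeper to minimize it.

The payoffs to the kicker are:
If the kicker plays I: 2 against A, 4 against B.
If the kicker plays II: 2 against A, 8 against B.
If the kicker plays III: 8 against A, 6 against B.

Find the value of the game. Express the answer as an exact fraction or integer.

13/2

Row I is strictly dominated by row III, so the kicker never plays it.
The remaining 2×2 game on (II, III) × (A, B) has no saddle point. Let the kicker play II with probability p; indifference gives 2p + 8(1−p) = 8p + 6(1−p), so p = 1/4.
Similarly the goalkeeper's optimal q on A is 1/4, and the value is 2·(1/4) + (8)·(3/4) = 13/2.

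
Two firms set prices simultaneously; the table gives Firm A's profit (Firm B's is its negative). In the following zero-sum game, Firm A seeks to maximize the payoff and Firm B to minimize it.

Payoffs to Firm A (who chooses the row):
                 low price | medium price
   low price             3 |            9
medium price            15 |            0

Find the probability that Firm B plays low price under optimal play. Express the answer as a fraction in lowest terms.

Row minima are 3 and 0, so Firm A's maximin is 3; column maxima are 15 and 9, so Firm B's minimax is 9. These differ, so the equilibrium is in mixed strategies.
Let Firm B play low price with probability q. Firm A is indifferent when 3q + 9(1−q) = 15q, giving q = 3/7.

3/7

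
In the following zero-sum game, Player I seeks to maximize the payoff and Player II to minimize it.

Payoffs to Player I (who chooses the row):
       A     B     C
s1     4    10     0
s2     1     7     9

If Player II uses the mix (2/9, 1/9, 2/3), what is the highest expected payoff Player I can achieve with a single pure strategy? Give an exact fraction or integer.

7

s1: (4)·(2/9) + (10)·(1/9) + (0)·(2/3) = 2.
s2: (1)·(2/9) + (7)·(1/9) + (9)·(2/3) = 7.
The best pure response is s2 with expected payoff 7.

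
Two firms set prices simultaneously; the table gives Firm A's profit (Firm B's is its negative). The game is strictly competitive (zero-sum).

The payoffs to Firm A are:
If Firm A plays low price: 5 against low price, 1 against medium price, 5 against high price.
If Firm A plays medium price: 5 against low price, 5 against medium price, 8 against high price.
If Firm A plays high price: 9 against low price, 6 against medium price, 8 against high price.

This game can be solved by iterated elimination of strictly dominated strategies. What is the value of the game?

Column high price is strictly dominated by medium price for Firm B (1<5, 5<8, 6<8); eliminate high price.
Row medium price is strictly dominated by row high price (9>5, 6>5); eliminate medium price.
Row low price is strictly dominated by row high price (9>5, 6>1); eliminate low price.
Column low price is strictly dominated by medium price for Firm B (6<9); eliminate low price.
Only (high price, medium price) remains, with payoff 6.

6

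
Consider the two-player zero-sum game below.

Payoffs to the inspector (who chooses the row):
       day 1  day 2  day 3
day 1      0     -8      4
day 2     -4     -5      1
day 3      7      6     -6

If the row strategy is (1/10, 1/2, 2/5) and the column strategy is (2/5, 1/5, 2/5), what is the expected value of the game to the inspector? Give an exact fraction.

Against (2/5, 1/5, 2/5), each row's expected payoff is day 1: 0; day 2: -11/5; day 3: 8/5.
Taking the (1/10, 1/2, 2/5)-weighted average: (1/10)·(0) + (1/2)·(-11/5) + (2/5)·(8/5) = -23/50.

-23/50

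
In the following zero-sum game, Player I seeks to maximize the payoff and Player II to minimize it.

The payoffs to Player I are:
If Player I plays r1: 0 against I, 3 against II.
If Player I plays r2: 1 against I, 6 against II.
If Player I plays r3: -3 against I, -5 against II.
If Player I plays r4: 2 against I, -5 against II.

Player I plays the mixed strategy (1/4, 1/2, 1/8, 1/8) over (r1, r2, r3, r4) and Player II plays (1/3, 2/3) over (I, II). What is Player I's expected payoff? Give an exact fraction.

Against (1/3, 2/3), each row's expected payoff is r1: 2; r2: 13/3; r3: -13/3; r4: -8/3.
Taking the (1/4, 1/2, 1/8, 1/8)-weighted average: (1/4)·(2) + (1/2)·(13/3) + (1/8)·(-13/3) + (1/8)·(-8/3) = 43/24.

43/24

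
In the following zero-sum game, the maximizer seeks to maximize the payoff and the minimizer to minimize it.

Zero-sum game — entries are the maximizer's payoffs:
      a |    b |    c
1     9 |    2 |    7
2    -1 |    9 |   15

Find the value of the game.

Column c is strictly dominated by b for the minimizer (it gives the maximizer more in every row).
The remaining 2×2 game on (1, 2) × (a, b) has no saddle point. Let the maximizer play 1 with probability p; indifference gives 9p − (1−p) = 2p + 9(1−p), so p = 10/17.
Similarly the minimizer's optimal q on a is 7/17, and the value is 9·(7/17) + (2)·(10/17) = 83/17.

83/17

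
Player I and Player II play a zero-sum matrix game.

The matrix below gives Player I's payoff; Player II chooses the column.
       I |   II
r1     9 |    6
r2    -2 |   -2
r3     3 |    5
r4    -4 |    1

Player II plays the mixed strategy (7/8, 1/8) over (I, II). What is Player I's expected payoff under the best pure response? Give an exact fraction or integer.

r1: (9)·(7/8) + (6)·(1/8) = 69/8.
r2: (-2)·(7/8) + (-2)·(1/8) = -2.
r3: (3)·(7/8) + (5)·(1/8) = 13/4.
r4: (-4)·(7/8) + (1)·(1/8) = -27/8.
The best pure response is r1 with expected payoff 69/8.

69/8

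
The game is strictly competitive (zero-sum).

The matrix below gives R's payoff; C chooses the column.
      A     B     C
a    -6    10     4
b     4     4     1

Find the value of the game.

Column B is strictly dominated by C for C (it gives R more in every row).
The remaining 2×2 game on (a, b) × (A, C) has no saddle point. Let R play a with probability p; indifference gives −6p + 4(1−p) = 4p + (1−p), so p = 3/13.
Similarly C's optimal q on A is 3/13, and the value is -6·(3/13) + (4)·(10/13) = 22/13.

22/13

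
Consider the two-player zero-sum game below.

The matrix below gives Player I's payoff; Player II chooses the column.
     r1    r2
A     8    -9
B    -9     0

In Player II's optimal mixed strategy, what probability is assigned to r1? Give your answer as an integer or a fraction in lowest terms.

Row minima are -9 and -9, so Player I's maximin is -9; column maxima are 8 and 0, so Player II's minimax is 0. These differ, so the equilibrium is in mixed strategies.
Let Player II play r1 with probability q. Player I is indifferent when 8q − 9(1−q) = −9q, giving q = 9/26.

9/26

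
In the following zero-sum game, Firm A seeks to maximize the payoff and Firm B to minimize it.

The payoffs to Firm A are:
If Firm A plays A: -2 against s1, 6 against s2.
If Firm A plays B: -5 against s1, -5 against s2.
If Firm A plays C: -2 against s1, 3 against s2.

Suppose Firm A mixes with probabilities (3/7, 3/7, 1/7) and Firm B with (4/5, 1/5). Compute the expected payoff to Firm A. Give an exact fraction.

Against (4/5, 1/5), each row's expected payoff is A: -2/5; B: -5; C: -1.
Taking the (3/7, 3/7, 1/7)-weighted average: (3/7)·(-2/5) + (3/7)·(-5) + (1/7)·(-1) = -86/35.

-86/35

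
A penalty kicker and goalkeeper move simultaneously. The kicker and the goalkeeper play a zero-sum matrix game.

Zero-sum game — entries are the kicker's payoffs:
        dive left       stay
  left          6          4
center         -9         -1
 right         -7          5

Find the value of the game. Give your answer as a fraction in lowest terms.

Row center is strictly dominated by row right, so the kicker never plays it.
The remaining 2×2 game on (left, right) × (dive left, stay) has no saddle point. Let the kicker play left with probability p; indifference gives 6p − 7(1−p) = 4p + 5(1−p), so p = 6/7.
Similarly the goalkeeper's optimal q on dive left is 1/14, and the value is 6·(1/14) + (4)·(13/14) = 29/7.

29/7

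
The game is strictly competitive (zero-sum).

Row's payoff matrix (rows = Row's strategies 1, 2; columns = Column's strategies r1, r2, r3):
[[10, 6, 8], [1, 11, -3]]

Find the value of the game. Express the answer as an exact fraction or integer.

Column r1 is strictly dominated by r3 for Column (it gives Row more in every row).
The remaining 2×2 game on (1, 2) × (r2, r3) has no saddle point. Let Row play 1 with probability p; indifference gives 6p + 11(1−p) = 8p − 3(1−p), so p = 7/8.
Similarly Column's optimal q on r2 is 11/16, and the value is 6·(11/16) + (8)·(5/16) = 53/8.

53/8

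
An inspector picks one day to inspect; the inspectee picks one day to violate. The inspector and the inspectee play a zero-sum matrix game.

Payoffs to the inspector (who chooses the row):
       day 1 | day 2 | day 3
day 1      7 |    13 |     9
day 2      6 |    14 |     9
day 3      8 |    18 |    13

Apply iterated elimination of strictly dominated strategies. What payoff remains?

8

Row day 2 is strictly dominated by row day 3 (8>6, 18>14, 13>9); eliminate day 2.
Row day 1 is strictly dominated by row day 3 (8>7, 18>13, 13>9); eliminate day 1.
Column day 2 is strictly dominated by day 1 for the inspectee (8<18); eliminate day 2.
Column day 3 is strictly dominated by day 1 for the inspectee (8<13); eliminate day 3.
Only (day 3, day 1) remains, with payoff 8.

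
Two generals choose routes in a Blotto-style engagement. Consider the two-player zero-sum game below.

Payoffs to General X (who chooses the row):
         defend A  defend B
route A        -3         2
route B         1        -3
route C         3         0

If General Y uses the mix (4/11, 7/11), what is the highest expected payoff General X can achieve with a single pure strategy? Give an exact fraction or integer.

12/11

route A: (-3)·(4/11) + (2)·(7/11) = 2/11.
route B: (1)·(4/11) + (-3)·(7/11) = -17/11.
route C: (3)·(4/11) + (0)·(7/11) = 12/11.
The best pure response is route C with expected payoff 12/11.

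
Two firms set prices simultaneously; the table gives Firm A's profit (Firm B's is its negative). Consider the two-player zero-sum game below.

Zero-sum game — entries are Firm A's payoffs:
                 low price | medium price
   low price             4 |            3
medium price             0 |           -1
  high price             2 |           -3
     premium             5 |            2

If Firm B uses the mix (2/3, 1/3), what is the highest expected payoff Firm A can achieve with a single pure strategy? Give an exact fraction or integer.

low price: (4)·(2/3) + (3)·(1/3) = 11/3.
medium price: (0)·(2/3) + (-1)·(1/3) = -1/3.
high price: (2)·(2/3) + (-3)·(1/3) = 1/3.
premium: (5)·(2/3) + (2)·(1/3) = 4.
The best pure response is premium with expected payoff 4.

4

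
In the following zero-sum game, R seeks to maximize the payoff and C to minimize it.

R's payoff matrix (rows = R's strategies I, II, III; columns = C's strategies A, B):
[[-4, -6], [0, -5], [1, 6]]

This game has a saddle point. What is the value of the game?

Row minima: -6, -5, 1 → R's maximin is 1.
Column maxima: 1, 6 → C's minimax is 1.
They coincide at (III, A), so the value is 1.

1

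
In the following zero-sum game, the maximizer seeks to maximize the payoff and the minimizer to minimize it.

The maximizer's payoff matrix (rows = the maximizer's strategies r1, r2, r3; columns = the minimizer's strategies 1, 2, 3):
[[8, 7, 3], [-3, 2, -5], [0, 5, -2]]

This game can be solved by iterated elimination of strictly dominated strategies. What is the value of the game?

Row r2 is strictly dominated by row r1 (8>-3, 7>2, 3>-5); eliminate r2.
Row r3 is strictly dominated by row r1 (8>0, 7>5, 3>-2); eliminate r3.
Column 2 is strictly dominated by 3 for the minimizer (3<7); eliminate 2.
Column 1 is strictly dominated by 3 for the minimizer (3<8); eliminate 1.
Only (r1, 3) remains, with payoff 3.

3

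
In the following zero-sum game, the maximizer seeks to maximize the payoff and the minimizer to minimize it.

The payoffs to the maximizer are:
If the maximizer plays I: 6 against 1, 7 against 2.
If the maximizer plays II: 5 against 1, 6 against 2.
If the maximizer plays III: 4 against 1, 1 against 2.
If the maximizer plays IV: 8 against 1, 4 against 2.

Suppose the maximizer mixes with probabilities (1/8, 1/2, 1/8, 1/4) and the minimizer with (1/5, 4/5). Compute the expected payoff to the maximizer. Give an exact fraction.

103/20

Against (1/5, 4/5), each row's expected payoff is I: 34/5; II: 29/5; III: 8/5; IV: 24/5.
Taking the (1/8, 1/2, 1/8, 1/4)-weighted average: (1/8)·(34/5) + (1/2)·(29/5) + (1/8)·(8/5) + (1/4)·(24/5) = 103/20.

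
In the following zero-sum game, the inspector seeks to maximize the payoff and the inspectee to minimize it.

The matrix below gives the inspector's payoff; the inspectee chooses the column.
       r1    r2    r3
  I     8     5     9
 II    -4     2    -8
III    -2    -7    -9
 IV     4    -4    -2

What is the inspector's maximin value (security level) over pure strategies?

5

The worst-case payoff for each row is I: 5, II: -8, III: -9, IV: -4.
The best of these is 5.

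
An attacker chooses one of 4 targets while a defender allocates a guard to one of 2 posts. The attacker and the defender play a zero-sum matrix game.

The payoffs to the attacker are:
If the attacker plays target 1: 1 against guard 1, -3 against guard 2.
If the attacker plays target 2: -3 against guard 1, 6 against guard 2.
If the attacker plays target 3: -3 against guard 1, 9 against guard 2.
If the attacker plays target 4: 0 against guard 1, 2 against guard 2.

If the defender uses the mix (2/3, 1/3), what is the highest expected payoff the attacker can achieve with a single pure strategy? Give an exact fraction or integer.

1

target 1: (1)·(2/3) + (-3)·(1/3) = -1/3.
target 2: (-3)·(2/3) + (6)·(1/3) = 0.
target 3: (-3)·(2/3) + (9)·(1/3) = 1.
target 4: (0)·(2/3) + (2)·(1/3) = 2/3.
The best pure response is target 3 with expected payoff 1.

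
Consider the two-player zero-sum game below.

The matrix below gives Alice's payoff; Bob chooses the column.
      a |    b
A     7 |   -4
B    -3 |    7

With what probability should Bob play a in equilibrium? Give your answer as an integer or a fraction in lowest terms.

11/21

Row minima are -4 and -3, so Alice's maximin is -3; column maxima are 7 and 7, so Bob's minimax is 7. These differ, so the equilibrium is in mixed strategies.
Let Bob play a with probability q. Alice is indifferent when 7q − 4(1−q) = −3q + 7(1−q), giving q = 11/21.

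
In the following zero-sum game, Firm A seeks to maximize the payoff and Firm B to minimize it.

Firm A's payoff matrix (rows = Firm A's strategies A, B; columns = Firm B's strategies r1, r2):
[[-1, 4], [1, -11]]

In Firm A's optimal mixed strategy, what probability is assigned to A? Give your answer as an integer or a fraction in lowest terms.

Row minima are -1 and -11, so Firm A's maximin is -1; column maxima are 1 and 4, so Firm B's minimax is 1. These differ, so the equilibrium is in mixed strategies.
Let Firm A play A with probability p. Firm B is indifferent when −p + (1−p) = 4p − 11(1−p), giving p = 12/17.

12/17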